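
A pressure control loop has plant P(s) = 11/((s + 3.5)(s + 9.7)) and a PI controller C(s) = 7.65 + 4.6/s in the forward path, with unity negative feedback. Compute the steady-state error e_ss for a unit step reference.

The open loop C(s)P(s) has a pole at the origin (type 1), so the static position error constant is infinite and e_ss = 1/(1+∞) = 0.

0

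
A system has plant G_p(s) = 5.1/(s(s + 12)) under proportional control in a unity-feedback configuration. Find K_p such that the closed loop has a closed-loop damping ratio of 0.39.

Closed-loop characteristic equation: s² + 12s + K_p·5.1 = 0.
So ω_n = √(5.1K_p) and 2ζω_n = 12, giving ζ = 12/(2√(5.1K_p)).
Setting ζ = 0.39: √(5.1K_p) = 12/(2·0.39) = 15.38, so K_p = 236.7/5.1 = 46.4.

K_p = 46.4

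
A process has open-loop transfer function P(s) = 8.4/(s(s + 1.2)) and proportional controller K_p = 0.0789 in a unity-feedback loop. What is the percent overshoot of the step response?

3.25%

From 1 + K_pP(s) = 0: s² + 1.2s + 0.6628 = 0 ⇒ ω_n = 0.8141, ζ = 0.737.
%OS = 100·exp(−πζ/√(1−ζ²)) = 100·exp(−π·0.737/√0.4568) = 3.25%.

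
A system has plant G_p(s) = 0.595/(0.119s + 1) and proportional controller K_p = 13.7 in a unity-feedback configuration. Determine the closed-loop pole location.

Closed loop: T(s) = K_p·G_p/(1+K_p·G_p) = 8.151/(0.119s + 1 + 8.151), with pole at s = −(1 + 8.151)/0.119 = −76.9.

s = -76.9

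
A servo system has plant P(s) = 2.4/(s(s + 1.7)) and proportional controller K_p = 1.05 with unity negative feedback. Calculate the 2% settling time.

T_s ≈ 4.71 s

From 1 + K_pP(s) = 0: s² + 1.7s + 2.52 = 0 ⇒ ω_n = 1.587, ζ = 0.5354.
2% settling time T_s ≈ 4/(ζω_n) = 4/0.85 = 4.71 s.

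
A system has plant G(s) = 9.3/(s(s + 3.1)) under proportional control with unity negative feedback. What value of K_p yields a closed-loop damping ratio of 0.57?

K_p = 0.795

Closed-loop characteristic equation: s² + 3.1s + K_p·9.3 = 0.
So ω_n = √(9.3K_p) and 2ζω_n = 3.1, giving ζ = 3.1/(2√(9.3K_p)).
Setting ζ = 0.57: √(9.3K_p) = 3.1/(2·0.57) = 2.719, so K_p = 7.395/9.3 = 0.795.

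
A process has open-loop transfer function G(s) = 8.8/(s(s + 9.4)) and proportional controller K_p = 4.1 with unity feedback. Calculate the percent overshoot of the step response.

The closed-loop denominator s² + 9.4s + 36.08 gives ω_n = √36.08 = 6.007 and ζ = 9.4/(2ω_n) = 0.7825.
%OS = 100·exp(−πζ/√(1−ζ²)) = 100·exp(−π·0.7825/√0.3877) = 1.93%.

1.93%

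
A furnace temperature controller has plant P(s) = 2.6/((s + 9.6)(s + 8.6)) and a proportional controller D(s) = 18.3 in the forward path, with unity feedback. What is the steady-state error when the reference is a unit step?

0.634

The loop is type 0. Static position error constant K_pos = D(0)·P(0) = 18.3·0.03149 = 0.5763.
Steady-state error to a unit step: e_ss = 1/(1+K_pos) = 1/1.576 = 0.634.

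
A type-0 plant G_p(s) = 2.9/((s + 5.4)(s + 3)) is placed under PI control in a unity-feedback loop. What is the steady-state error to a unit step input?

The PI controller's integrator makes the forward path type 1, so e_ss to a step is zero.

0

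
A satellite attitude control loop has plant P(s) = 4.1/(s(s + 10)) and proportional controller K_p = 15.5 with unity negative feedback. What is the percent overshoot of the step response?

7.97%

From 1 + K_pP(s) = 0: s² + 10s + 63.55 = 0 ⇒ ω_n = 7.972, ζ = 0.6272.
%OS = 100·exp(−πζ/√(1−ζ²)) = 100·exp(−π·0.6272/√0.6066) = 7.97%.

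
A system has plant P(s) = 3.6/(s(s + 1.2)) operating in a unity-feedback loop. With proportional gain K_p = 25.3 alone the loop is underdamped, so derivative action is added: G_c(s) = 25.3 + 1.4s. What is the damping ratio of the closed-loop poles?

Forward path: (25.3 + 1.4s)·3.6/(s(s+1.2)). The closed-loop characteristic equation is s² + (1.2 + 3.6·1.4)s + 3.6·25.3 = 0.
That is s² + 6.24s + 91.08 = 0, so ω_n = 9.544 rad/s and ζ = 6.24/(2·9.544) = 0.3269.

ζ = 0.327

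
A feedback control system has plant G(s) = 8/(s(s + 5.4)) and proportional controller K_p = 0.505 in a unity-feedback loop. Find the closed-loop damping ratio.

ζ = 1.34

The closed-loop denominator is s(s+5.4) + 0.505·8 = s² + 5.4s + 4.04.
So ω_n² = 4.04 ⇒ ω_n = 2.01 rad/s, and ζ = 5.4/(2ω_n) = 1.34.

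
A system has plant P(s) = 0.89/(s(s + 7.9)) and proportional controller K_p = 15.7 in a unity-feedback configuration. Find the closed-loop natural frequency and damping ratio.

ω_n = 3.74 rad/s, ζ = 1.06

1 + K_p·P(s) = 0 gives s² + 7.9s + 13.97 = 0.
Matching s² + 2ζω_n s + ω_n²: ω_n = √13.97 = 3.738 rad/s and 2ζω_n = 7.9, so ζ = 7.9/(2·3.738) = 1.06.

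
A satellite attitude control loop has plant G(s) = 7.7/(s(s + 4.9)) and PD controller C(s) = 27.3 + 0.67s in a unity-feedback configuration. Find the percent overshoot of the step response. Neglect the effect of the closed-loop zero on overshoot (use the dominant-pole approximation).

31.3%

Forward path: (27.3 + 0.67s)·7.7/(s(s+4.9)). The closed-loop characteristic equation is s² + (4.9 + 7.7·0.67)s + 7.7·27.3 = 0.
That is s² + 10.06s + 210.2 = 0, so ω_n = 14.5 rad/s and ζ = 10.06/(2·14.5) = 0.3469.
%OS = 100·exp(−πζ/√(1−ζ²)) = 31.3%.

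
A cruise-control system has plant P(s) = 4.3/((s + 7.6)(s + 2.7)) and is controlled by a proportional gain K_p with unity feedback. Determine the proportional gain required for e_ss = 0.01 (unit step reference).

K_p = 472

Steady-state error for a unit step on this type-0 loop is 1/(1 + K_p·P(0)).
P(0) = 0.2096. Require 1/(1 + K_p·0.2096) = 0.01, so 1 + 0.2096·K_p = 100.
K_p = (100 − 1)/0.2096 = 472.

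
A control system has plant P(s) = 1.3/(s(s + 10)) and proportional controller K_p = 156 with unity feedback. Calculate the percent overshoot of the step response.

Closed-loop characteristic equation: s² + 10s + 202.8 = 0, so ω_n = 14.24 rad/s and ζ = 10/(2·14.24) = 0.3511.
%OS = 100·exp(−πζ/√(1−ζ²)) = 100·exp(−π·0.3511/√0.8767) = 30.8%.

30.8%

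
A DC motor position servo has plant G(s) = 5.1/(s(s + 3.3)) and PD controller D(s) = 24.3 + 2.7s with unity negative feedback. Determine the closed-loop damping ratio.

Forward path: (24.3 + 2.7s)·5.1/(s(s+3.3)). The closed-loop characteristic equation is s² + (3.3 + 5.1·2.7)s + 5.1·24.3 = 0.
That is s² + 17.07s + 123.9 = 0, so ω_n = 11.13 rad/s and ζ = 17.07/(2·11.13) = 0.7667.

ζ = 0.767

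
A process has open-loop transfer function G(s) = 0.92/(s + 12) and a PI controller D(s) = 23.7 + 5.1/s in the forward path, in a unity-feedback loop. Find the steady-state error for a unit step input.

The open loop D(s)G(s) has a pole at the origin (type 1), so the static position error constant is infinite and e_ss = 1/(1+∞) = 0.

0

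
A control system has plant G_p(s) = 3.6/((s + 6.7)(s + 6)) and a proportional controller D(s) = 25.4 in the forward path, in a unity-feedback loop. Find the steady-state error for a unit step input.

0.305

The loop is type 0. Static position error constant K_pos = D(0)·G_p(0) = 25.4·0.08955 = 2.275.
Steady-state error to a unit step: e_ss = 1/(1+K_pos) = 1/3.275 = 0.305.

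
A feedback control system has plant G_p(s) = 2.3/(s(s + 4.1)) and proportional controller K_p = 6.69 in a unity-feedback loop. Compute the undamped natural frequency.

1 + K_p·G_p(s) = 0 gives s² + 4.1s + 15.39 = 0.
Matching s² + 2ζω_n s + ω_n²: ω_n = √15.39 = 3.923 rad/s and 2ζω_n = 4.1, so ζ = 4.1/(2·3.923) = 0.523.

ω_n = 3.92 rad/s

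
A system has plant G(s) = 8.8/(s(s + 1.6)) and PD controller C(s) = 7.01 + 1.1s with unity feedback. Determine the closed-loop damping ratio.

ζ = 0.718

Forward path: (7.01 + 1.1s)·8.8/(s(s+1.6)). The closed-loop characteristic equation is s² + (1.6 + 8.8·1.1)s + 8.8·7.01 = 0.
That is s² + 11.28s + 61.69 = 0, so ω_n = 7.854 rad/s and ζ = 11.28/(2·7.854) = 0.7181.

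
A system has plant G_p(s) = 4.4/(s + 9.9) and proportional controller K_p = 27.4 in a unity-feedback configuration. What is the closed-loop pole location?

s = -130.5

Closed-loop transfer function: T(s) = K_p·G_p(s)/(1 + K_p·G_p(s)) = 120.6/(s + 9.9 + 120.6) = 120.6/(s + 130.5).
The closed-loop pole is at s = −130.5.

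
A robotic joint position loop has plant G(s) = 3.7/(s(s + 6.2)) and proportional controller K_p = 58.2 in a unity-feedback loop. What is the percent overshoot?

50.7%

From 1 + K_pG(s) = 0: s² + 6.2s + 215.3 = 0 ⇒ ω_n = 14.67, ζ = 0.2113.
%OS = 100·exp(−πζ/√(1−ζ²)) = 100·exp(−π·0.2113/√0.9554) = 50.7%.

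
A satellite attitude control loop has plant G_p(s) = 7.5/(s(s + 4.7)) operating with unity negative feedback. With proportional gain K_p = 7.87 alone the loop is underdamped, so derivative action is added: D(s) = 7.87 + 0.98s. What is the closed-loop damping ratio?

ζ = 0.784

Forward path: (7.87 + 0.98s)·7.5/(s(s+4.7)). The closed-loop characteristic equation is s² + (4.7 + 7.5·0.98)s + 7.5·7.87 = 0.
That is s² + 12.05s + 59.02 = 0, so ω_n = 7.683 rad/s and ζ = 12.05/(2·7.683) = 0.7842.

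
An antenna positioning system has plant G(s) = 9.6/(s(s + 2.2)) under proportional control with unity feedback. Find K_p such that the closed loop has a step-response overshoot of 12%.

From %OS = 100·exp(−πζ/√(1−ζ²)) = 12%, ζ = −ln(0.12)/√(π²+ln²(0.12)) = 0.5594.
Characteristic equation s² + 2.2s + 9.6K_p = 0 gives ζ = 2.2/(2√(9.6K_p)).
Setting ζ = 0.5594: √(9.6K_p) = 2.2/(2·0.5594) = 1.966, so K_p = 3.866/9.6 = 0.403.

K_p = 0.403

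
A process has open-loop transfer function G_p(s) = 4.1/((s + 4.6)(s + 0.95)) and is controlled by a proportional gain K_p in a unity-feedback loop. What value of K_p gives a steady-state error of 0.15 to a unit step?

K_p = 6.04

The loop is type 0, so e_ss(step) = 1/(1 + K_pos) with K_pos = K_p·G_p(0).
G_p(0) = 0.9382. Require 1/(1 + K_p·0.9382) = 0.15, so 1 + 0.9382·K_p = 6.667.
K_p = (6.667 − 1)/0.9382 = 6.04.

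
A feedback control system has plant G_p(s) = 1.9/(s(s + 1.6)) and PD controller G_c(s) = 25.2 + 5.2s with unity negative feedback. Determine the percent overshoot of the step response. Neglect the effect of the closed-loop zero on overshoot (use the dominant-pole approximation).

0.94%

Forward path: (25.2 + 5.2s)·1.9/(s(s+1.6)). The closed-loop characteristic equation is s² + (1.6 + 1.9·5.2)s + 1.9·25.2 = 0.
That is s² + 11.48s + 47.88 = 0, so ω_n = 6.92 rad/s and ζ = 11.48/(2·6.92) = 0.8295.
%OS = 100·exp(−πζ/√(1−ζ²)) = 0.94%.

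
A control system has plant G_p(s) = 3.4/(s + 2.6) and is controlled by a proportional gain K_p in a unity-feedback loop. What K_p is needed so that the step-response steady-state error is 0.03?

K_p = 24.7

The loop is type 0, so e_ss(step) = 1/(1 + K_pos) with K_pos = K_p·G_p(0).
G_p(0) = 1.308. Require 1/(1 + K_p·1.308) = 0.03, so 1 + 1.308·K_p = 33.33.
K_p = (33.33 − 1)/1.308 = 24.7.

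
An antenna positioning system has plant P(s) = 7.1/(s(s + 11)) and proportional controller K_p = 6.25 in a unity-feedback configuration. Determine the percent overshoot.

1.01%

Closed-loop characteristic equation: s² + 11s + 44.38 = 0, so ω_n = 6.661 rad/s and ζ = 11/(2·6.661) = 0.8256.
%OS = 100·exp(−πζ/√(1−ζ²)) = 100·exp(−π·0.8256/√0.3183) = 1.01%.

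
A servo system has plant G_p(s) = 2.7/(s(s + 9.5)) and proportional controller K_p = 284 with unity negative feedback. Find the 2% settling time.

The closed-loop denominator s² + 9.5s + 766.8 gives ω_n = √766.8 = 27.69 and ζ = 9.5/(2ω_n) = 0.1715.
2% settling time T_s ≈ 4/(ζω_n) = 4/4.75 = 0.842 s.

T_s ≈ 0.842 s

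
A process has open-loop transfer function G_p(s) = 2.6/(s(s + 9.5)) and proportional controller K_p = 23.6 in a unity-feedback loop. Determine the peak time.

The closed-loop denominator s² + 9.5s + 61.36 gives ω_n = √61.36 = 7.833 and ζ = 9.5/(2ω_n) = 0.6064.
Damped frequency ω_d = ω_n√(1−ζ²) = 6.229 rad/s, so peak time T_p = π/ω_d = 0.504 s.

T_p = 0.504 s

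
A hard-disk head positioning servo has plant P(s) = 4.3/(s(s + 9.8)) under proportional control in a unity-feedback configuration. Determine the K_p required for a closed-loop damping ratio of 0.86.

K_p = 7.55

Closed-loop characteristic equation: s² + 9.8s + K_p·4.3 = 0.
So ω_n = √(4.3K_p) and 2ζω_n = 9.8, giving ζ = 9.8/(2√(4.3K_p)).
Setting ζ = 0.86: √(4.3K_p) = 9.8/(2·0.86) = 5.698, so K_p = 32.46/4.3 = 7.55.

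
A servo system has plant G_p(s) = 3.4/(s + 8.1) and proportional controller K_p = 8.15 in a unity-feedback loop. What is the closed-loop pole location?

s = -35.81

Closed-loop transfer function: T(s) = K_p·G_p(s)/(1 + K_p·G_p(s)) = 27.71/(s + 8.1 + 27.71) = 27.71/(s + 35.81).
The closed-loop pole is at s = −35.81.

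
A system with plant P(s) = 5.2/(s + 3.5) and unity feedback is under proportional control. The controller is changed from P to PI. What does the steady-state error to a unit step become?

0

The integrator makes K_pos = lim_{s→0} C(s)G(s) infinite, so e_ss = 1/(1+K_pos) = 0.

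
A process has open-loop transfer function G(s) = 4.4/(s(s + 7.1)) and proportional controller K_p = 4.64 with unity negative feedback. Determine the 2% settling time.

Closed-loop characteristic equation: s² + 7.1s + 20.42 = 0, so ω_n = 4.518 rad/s and ζ = 7.1/(2·4.518) = 0.7857.
2% settling time T_s ≈ 4/(ζω_n) = 4/3.55 = 1.13 s.

T_s ≈ 1.13 s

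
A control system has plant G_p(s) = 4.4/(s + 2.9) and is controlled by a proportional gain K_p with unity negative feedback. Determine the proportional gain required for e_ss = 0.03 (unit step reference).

The loop is type 0, so e_ss(step) = 1/(1 + K_pos) with K_pos = K_p·G_p(0).
G_p(0) = 1.517. Require 1/(1 + K_p·1.517) = 0.03, so 1 + 1.517·K_p = 33.33.
K_p = (33.33 − 1)/1.517 = 21.3.

K_p = 21.3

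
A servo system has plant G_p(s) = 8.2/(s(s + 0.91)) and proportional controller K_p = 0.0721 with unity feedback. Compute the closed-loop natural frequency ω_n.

ω_n = 0.769 rad/s

With unity feedback the closed-loop characteristic equation is s² + 0.91s + 0.0721·8.2 = s² + 0.91s + 0.5912 = 0.
Matching s² + 2ζω_n s + ω_n²: ω_n = √0.5912 = 0.7689 rad/s and 2ζω_n = 0.91, so ζ = 0.91/(2·0.7689) = 0.592.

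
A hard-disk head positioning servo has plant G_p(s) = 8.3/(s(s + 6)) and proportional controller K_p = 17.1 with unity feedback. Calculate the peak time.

The closed-loop denominator s² + 6s + 141.9 gives ω_n = √141.9 = 11.91 and ζ = 6/(2ω_n) = 0.2518.
Damped frequency ω_d = ω_n√(1−ζ²) = 11.53 rad/s, so peak time T_p = π/ω_d = 0.272 s.

T_p = 0.272 s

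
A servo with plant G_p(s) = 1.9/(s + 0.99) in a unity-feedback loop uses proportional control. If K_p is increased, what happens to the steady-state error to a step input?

The position error constant K_pos = K_p·G_p(0) grows with K_p, and e_ss = 1/(1+K_pos) falls.

decrease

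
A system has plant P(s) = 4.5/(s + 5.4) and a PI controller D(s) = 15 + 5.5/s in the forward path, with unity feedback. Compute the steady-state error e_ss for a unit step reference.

The open loop D(s)P(s) has a pole at the origin (type 1), so the static position error constant is infinite and e_ss = 1/(1+∞) = 0.

0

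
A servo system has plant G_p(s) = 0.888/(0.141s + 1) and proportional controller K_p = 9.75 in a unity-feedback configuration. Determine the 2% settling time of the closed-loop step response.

T_s ≈ 0.0584 s

Closed loop: T(s) = K_p·G_p/(1+K_p·G_p) = 8.658/(0.141s + 1 + 8.658), with pole at s = −(1 + 8.658)/0.141 = −68.5.
τ = 1/68.5 = 0.0146 s, so 2% settling time ≈ 4τ = 0.0584 s.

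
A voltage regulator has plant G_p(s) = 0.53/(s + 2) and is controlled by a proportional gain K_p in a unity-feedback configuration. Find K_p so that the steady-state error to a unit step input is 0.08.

Steady-state error for a unit step on this type-0 loop is 1/(1 + K_p·G_p(0)).
G_p(0) = 0.265. Require 1/(1 + K_p·0.265) = 0.08, so 1 + 0.265·K_p = 12.5.
K_p = (12.5 − 1)/0.265 = 43.4.

K_p = 43.4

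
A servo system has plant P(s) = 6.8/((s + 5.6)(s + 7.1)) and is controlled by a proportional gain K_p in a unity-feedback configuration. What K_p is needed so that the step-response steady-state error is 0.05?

Steady-state error for a unit step on this type-0 loop is 1/(1 + K_p·P(0)).
P(0) = 0.171. Require 1/(1 + K_p·0.171) = 0.05, so 1 + 0.171·K_p = 20.
K_p = (20 − 1)/0.171 = 111.

K_p = 111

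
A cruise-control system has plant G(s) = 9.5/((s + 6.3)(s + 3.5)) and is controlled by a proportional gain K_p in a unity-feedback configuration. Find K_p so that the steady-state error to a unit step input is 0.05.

K_p = 44.1

For a type-0 loop with proportional control, e_ss = 1/(1 + K_p·G(0)).
G(0) = 0.4308. Require 1/(1 + K_p·0.4308) = 0.05, so 1 + 0.4308·K_p = 20.
K_p = (20 − 1)/0.4308 = 44.1.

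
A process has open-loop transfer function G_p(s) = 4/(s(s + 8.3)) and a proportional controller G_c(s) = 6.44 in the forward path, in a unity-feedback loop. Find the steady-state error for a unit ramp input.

The loop has one pole at the origin (type 1). Velocity error constant K_v = lim_{s→0} s·G_c(s)G_p(s) = 6.44·4/8.3 = 3.104.
Steady-state error to a unit ramp: e_ss = 1/K_v = 0.322.

0.322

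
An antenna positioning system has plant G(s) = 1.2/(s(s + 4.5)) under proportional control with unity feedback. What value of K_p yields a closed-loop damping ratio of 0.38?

K_p = 29.2

Closed-loop characteristic equation: s² + 4.5s + K_p·1.2 = 0.
So ω_n = √(1.2K_p) and 2ζω_n = 4.5, giving ζ = 4.5/(2√(1.2K_p)).
Setting ζ = 0.38: √(1.2K_p) = 4.5/(2·0.38) = 5.921, so K_p = 35.06/1.2 = 29.2.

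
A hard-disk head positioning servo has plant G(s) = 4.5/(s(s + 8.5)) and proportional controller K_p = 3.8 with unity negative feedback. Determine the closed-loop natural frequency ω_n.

The closed-loop denominator is s(s+8.5) + 3.8·4.5 = s² + 8.5s + 17.1.
So ω_n² = 17.1 ⇒ ω_n = 4.135 rad/s, and ζ = 8.5/(2ω_n) = 1.03.

ω_n = 4.14 rad/s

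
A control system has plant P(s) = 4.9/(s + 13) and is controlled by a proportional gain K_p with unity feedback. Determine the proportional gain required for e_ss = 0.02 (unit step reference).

The loop is type 0, so e_ss(step) = 1/(1 + K_pos) with K_pos = K_p·P(0).
P(0) = 0.3769. Require 1/(1 + K_p·0.3769) = 0.02, so 1 + 0.3769·K_p = 50.
K_p = (50 − 1)/0.3769 = 130.

K_p = 130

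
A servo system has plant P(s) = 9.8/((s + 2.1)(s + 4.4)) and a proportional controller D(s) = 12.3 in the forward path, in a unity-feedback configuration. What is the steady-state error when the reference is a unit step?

0.0712

The loop is type 0. Static position error constant K_pos = D(0)·P(0) = 12.3·1.061 = 13.05.
Steady-state error to a unit step: e_ss = 1/(1+K_pos) = 1/14.05 = 0.0712.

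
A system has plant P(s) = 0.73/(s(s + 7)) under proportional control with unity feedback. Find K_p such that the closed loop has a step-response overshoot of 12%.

From %OS = 100·exp(−πζ/√(1−ζ²)) = 12%, ζ = −ln(0.12)/√(π²+ln²(0.12)) = 0.5594.
Characteristic equation s² + 7s + 0.73K_p = 0 gives ζ = 7/(2√(0.73K_p)).
Setting ζ = 0.5594: √(0.73K_p) = 7/(2·0.5594) = 6.257, so K_p = 39.14/0.73 = 53.6.

K_p = 53.6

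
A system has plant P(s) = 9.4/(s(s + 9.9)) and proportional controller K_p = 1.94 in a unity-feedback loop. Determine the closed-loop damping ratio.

1 + K_p·P(s) = 0 gives s² + 9.9s + 18.24 = 0.
Matching s² + 2ζω_n s + ω_n²: ω_n = √18.24 = 4.27 rad/s and 2ζω_n = 9.9, so ζ = 9.9/(2·4.27) = 1.16.

ζ = 1.16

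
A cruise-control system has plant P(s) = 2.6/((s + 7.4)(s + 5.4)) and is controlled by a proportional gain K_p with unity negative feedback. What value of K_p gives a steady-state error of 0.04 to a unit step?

K_p = 369

For a type-0 loop with proportional control, e_ss = 1/(1 + K_p·P(0)).
P(0) = 0.06507. Require 1/(1 + K_p·0.06507) = 0.04, so 1 + 0.06507·K_p = 25.
K_p = (25 − 1)/0.06507 = 369.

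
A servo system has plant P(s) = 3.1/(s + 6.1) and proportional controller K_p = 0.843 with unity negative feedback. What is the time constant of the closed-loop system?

Closed-loop transfer function: T(s) = K_p·P(s)/(1 + K_p·P(s)) = 2.613/(s + 6.1 + 2.613) = 2.613/(s + 8.713).
Time constant τ = 1/8.713 = 0.115 s.

τ = 0.115 s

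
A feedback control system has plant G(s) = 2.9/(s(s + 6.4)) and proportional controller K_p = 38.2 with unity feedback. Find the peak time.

T_p = 0.313 s

The closed-loop denominator s² + 6.4s + 110.8 gives ω_n = √110.8 = 10.53 and ζ = 6.4/(2ω_n) = 0.304.
Damped frequency ω_d = ω_n√(1−ζ²) = 10.03 rad/s, so peak time T_p = π/ω_d = 0.313 s.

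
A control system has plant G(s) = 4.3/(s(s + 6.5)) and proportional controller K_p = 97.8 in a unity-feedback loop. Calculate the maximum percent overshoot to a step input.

From 1 + K_pG(s) = 0: s² + 6.5s + 420.5 = 0 ⇒ ω_n = 20.51, ζ = 0.1585.
%OS = 100·exp(−πζ/√(1−ζ²)) = 100·exp(−π·0.1585/√0.9749) = 60.4%.

60.4%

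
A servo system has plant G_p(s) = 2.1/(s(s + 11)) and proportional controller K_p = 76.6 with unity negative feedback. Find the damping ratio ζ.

With unity feedback the closed-loop characteristic equation is s² + 11s + 76.6·2.1 = s² + 11s + 160.9 = 0.
Matching s² + 2ζω_n s + ω_n²: ω_n = √160.9 = 12.68 rad/s and 2ζω_n = 11, so ζ = 11/(2·12.68) = 0.434.

ζ = 0.434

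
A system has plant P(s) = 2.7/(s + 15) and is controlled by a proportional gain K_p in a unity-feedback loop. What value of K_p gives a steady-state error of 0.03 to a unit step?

Steady-state error for a unit step on this type-0 loop is 1/(1 + K_p·P(0)).
P(0) = 0.18. Require 1/(1 + K_p·0.18) = 0.03, so 1 + 0.18·K_p = 33.33.
K_p = (33.33 − 1)/0.18 = 180.

K_p = 180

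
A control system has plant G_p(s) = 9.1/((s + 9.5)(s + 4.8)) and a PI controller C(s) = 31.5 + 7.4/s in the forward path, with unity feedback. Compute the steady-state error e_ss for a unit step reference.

0

The open loop C(s)G_p(s) has a pole at the origin (type 1), so the static position error constant is infinite and e_ss = 1/(1+∞) = 0.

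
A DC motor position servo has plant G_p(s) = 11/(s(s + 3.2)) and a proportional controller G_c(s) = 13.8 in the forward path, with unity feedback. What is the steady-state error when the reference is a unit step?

0

The open loop G_c(s)G_p(s) has a pole at the origin (type 1), so the static position error constant is infinite and e_ss = 1/(1+∞) = 0.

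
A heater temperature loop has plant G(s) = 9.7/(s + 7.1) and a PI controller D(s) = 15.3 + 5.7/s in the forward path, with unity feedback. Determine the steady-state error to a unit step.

The open loop D(s)G(s) has a pole at the origin (type 1), so the static position error constant is infinite and e_ss = 1/(1+∞) = 0.

0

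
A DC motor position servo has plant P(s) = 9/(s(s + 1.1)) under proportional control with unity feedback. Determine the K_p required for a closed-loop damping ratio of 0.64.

Closed-loop characteristic equation: s² + 1.1s + K_p·9 = 0.
So ω_n = √(9K_p) and 2ζω_n = 1.1, giving ζ = 1.1/(2√(9K_p)).
Setting ζ = 0.64: √(9K_p) = 1.1/(2·0.64) = 0.8594, so K_p = 0.7385/9 = 0.0821.

K_p = 0.0821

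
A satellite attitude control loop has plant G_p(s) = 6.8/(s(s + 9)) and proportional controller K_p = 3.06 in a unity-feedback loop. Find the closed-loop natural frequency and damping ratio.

The closed-loop denominator is s(s+9) + 3.06·6.8 = s² + 9s + 20.81.
So ω_n² = 20.81 ⇒ ω_n = 4.562 rad/s, and ζ = 9/(2ω_n) = 0.987.

ω_n = 4.56 rad/s, ζ = 0.987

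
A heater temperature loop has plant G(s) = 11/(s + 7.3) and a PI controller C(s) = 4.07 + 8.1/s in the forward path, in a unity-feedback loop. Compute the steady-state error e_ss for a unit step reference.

The open loop C(s)G(s) has a pole at the origin (type 1), so the static position error constant is infinite and e_ss = 1/(1+∞) = 0.

0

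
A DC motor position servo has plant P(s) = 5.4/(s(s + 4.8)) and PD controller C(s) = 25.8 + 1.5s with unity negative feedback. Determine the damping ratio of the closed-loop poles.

ζ = 0.546

Forward path: (25.8 + 1.5s)·5.4/(s(s+4.8)). The closed-loop characteristic equation is s² + (4.8 + 5.4·1.5)s + 5.4·25.8 = 0.
That is s² + 12.9s + 139.3 = 0, so ω_n = 11.8 rad/s and ζ = 12.9/(2·11.8) = 0.5465.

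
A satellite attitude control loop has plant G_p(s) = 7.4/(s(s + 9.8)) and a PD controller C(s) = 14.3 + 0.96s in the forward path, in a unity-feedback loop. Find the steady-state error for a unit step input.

The open loop C(s)G_p(s) has a pole at the origin (type 1), so the static position error constant is infinite and e_ss = 1/(1+∞) = 0.

0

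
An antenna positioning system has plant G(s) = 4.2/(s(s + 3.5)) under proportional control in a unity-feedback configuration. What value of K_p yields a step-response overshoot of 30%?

From %OS = 100·exp(−πζ/√(1−ζ²)) = 30%, ζ = −ln(0.3)/√(π²+ln²(0.3)) = 0.3579.
Characteristic equation s² + 3.5s + 4.2K_p = 0 gives ζ = 3.5/(2√(4.2K_p)).
Setting ζ = 0.3579: √(4.2K_p) = 3.5/(2·0.3579) = 4.89, so K_p = 23.91/4.2 = 5.69.

K_p = 5.69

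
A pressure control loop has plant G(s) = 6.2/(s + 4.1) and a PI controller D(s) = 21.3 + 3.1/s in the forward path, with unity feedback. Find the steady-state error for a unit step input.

The open loop D(s)G(s) has a pole at the origin (type 1), so the static position error constant is infinite and e_ss = 1/(1+∞) = 0.

0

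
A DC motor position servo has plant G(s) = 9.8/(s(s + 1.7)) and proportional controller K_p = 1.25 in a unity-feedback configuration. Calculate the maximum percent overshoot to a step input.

The closed-loop denominator s² + 1.7s + 12.25 gives ω_n = √12.25 = 3.5 and ζ = 1.7/(2ω_n) = 0.2429.
%OS = 100·exp(−πζ/√(1−ζ²)) = 100·exp(−π·0.2429/√0.941) = 45.5%.

45.5%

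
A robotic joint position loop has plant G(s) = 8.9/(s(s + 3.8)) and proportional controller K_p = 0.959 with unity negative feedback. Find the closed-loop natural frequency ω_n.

ω_n = 2.92 rad/s

1 + K_p·G(s) = 0 gives s² + 3.8s + 8.535 = 0.
Matching s² + 2ζω_n s + ω_n²: ω_n = √8.535 = 2.921 rad/s and 2ζω_n = 3.8, so ζ = 3.8/(2·2.921) = 0.65.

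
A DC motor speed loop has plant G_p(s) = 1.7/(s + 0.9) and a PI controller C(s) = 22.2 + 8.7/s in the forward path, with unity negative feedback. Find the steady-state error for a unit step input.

0

The open loop C(s)G_p(s) has a pole at the origin (type 1), so the static position error constant is infinite and e_ss = 1/(1+∞) = 0.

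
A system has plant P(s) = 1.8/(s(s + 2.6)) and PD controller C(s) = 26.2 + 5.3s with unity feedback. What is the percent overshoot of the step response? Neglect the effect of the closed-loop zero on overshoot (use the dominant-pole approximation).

Forward path: (26.2 + 5.3s)·1.8/(s(s+2.6)). The closed-loop characteristic equation is s² + (2.6 + 1.8·5.3)s + 1.8·26.2 = 0.
That is s² + 12.14s + 47.16 = 0, so ω_n = 6.867 rad/s and ζ = 12.14/(2·6.867) = 0.8839.
%OS = 100·exp(−πζ/√(1−ζ²)) = 0.264%.

0.264%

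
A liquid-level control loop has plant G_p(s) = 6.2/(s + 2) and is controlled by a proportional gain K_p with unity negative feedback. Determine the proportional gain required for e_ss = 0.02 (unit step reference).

Steady-state error for a unit step on this type-0 loop is 1/(1 + K_p·G_p(0)).
G_p(0) = 3.1. Require 1/(1 + K_p·3.1) = 0.02, so 1 + 3.1·K_p = 50.
K_p = (50 − 1)/3.1 = 15.8.

K_p = 15.8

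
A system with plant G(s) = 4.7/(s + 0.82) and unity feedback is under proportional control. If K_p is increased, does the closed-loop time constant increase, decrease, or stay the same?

decrease

Closed-loop pole is at s = −(0.82+K_p·4.7); larger K_p moves it further left, so τ = 1/(0.82+K_p·4.7) decreases.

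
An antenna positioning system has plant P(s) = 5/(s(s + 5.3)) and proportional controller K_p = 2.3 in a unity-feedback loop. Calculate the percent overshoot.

1.96%

From 1 + K_pP(s) = 0: s² + 5.3s + 11.5 = 0 ⇒ ω_n = 3.391, ζ = 0.7814.
%OS = 100·exp(−πζ/√(1−ζ²)) = 100·exp(−π·0.7814/√0.3893) = 1.96%.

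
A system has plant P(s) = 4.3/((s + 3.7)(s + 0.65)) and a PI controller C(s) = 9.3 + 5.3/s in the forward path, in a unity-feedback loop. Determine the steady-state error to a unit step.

0

The open loop C(s)P(s) has a pole at the origin (type 1), so the static position error constant is infinite and e_ss = 1/(1+∞) = 0.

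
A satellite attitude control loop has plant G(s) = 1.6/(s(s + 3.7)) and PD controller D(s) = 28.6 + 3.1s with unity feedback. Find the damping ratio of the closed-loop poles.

ζ = 0.64

Forward path: (28.6 + 3.1s)·1.6/(s(s+3.7)). The closed-loop characteristic equation is s² + (3.7 + 1.6·3.1)s + 1.6·28.6 = 0.
That is s² + 8.66s + 45.76 = 0, so ω_n = 6.765 rad/s and ζ = 8.66/(2·6.765) = 0.6401.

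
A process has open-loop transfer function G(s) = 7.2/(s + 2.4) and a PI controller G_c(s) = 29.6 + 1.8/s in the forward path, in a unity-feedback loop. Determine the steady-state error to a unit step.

The open loop G_c(s)G(s) has a pole at the origin (type 1), so the static position error constant is infinite and e_ss = 1/(1+∞) = 0.

0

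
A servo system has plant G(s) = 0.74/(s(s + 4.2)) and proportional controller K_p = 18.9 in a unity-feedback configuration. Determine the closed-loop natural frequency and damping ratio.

ω_n = 3.74 rad/s, ζ = 0.562

With unity feedback the closed-loop characteristic equation is s² + 4.2s + 18.9·0.74 = s² + 4.2s + 13.99 = 0.
Matching s² + 2ζω_n s + ω_n²: ω_n = √13.99 = 3.74 rad/s and 2ζω_n = 4.2, so ζ = 4.2/(2·3.74) = 0.562.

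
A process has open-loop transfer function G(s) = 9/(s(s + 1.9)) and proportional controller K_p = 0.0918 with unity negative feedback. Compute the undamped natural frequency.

ω_n = 0.909 rad/s

The closed-loop denominator is s(s+1.9) + 0.0918·9 = s² + 1.9s + 0.8262.
So ω_n² = 0.8262 ⇒ ω_n = 0.909 rad/s, and ζ = 1.9/(2ω_n) = 1.05.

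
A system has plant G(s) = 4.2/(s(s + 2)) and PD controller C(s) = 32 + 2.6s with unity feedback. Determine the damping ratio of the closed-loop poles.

ζ = 0.557

Forward path: (32 + 2.6s)·4.2/(s(s+2)). The closed-loop characteristic equation is s² + (2 + 4.2·2.6)s + 4.2·32 = 0.
That is s² + 12.92s + 134.4 = 0, so ω_n = 11.59 rad/s and ζ = 12.92/(2·11.59) = 0.5572.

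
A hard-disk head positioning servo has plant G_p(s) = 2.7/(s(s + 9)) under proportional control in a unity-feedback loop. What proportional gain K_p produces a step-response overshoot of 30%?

K_p = 58.6

From %OS = 100·exp(−πζ/√(1−ζ²)) = 30%, ζ = −ln(0.3)/√(π²+ln²(0.3)) = 0.3579.
Characteristic equation s² + 9s + 2.7K_p = 0 gives ζ = 9/(2√(2.7K_p)).
Setting ζ = 0.3579: √(2.7K_p) = 9/(2·0.3579) = 12.57, so K_p = 158.1/2.7 = 58.6.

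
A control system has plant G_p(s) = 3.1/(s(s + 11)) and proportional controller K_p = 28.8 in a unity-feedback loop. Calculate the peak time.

Closed-loop characteristic equation: s² + 11s + 89.28 = 0, so ω_n = 9.449 rad/s and ζ = 11/(2·9.449) = 0.5821.
Damped frequency ω_d = ω_n√(1−ζ²) = 7.683 rad/s, so peak time T_p = π/ω_d = 0.409 s.

T_p = 0.409 s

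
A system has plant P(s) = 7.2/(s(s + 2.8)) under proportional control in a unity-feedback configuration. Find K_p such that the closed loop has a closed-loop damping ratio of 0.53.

K_p = 0.969

Closed-loop characteristic equation: s² + 2.8s + K_p·7.2 = 0.
So ω_n = √(7.2K_p) and 2ζω_n = 2.8, giving ζ = 2.8/(2√(7.2K_p)).
Setting ζ = 0.53: √(7.2K_p) = 2.8/(2·0.53) = 2.642, so K_p = 6.978/7.2 = 0.969.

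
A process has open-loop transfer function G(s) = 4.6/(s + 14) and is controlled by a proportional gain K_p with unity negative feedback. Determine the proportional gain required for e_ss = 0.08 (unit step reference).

Steady-state error for a unit step on this type-0 loop is 1/(1 + K_p·G(0)).
G(0) = 0.3286. Require 1/(1 + K_p·0.3286) = 0.08, so 1 + 0.3286·K_p = 12.5.
K_p = (12.5 − 1)/0.3286 = 35.

K_p = 35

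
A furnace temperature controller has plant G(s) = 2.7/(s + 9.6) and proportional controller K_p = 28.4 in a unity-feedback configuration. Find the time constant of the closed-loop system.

τ = 0.0116 s

Closed-loop transfer function: T(s) = K_p·G(s)/(1 + K_p·G(s)) = 76.68/(s + 9.6 + 76.68) = 76.68/(s + 86.28).
Time constant τ = 1/86.28 = 0.0116 s.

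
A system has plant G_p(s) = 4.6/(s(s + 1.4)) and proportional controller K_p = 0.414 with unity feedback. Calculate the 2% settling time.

From 1 + K_pG_p(s) = 0: s² + 1.4s + 1.904 = 0 ⇒ ω_n = 1.38, ζ = 0.5072.
2% settling time T_s ≈ 4/(ζω_n) = 4/0.7 = 5.71 s.

T_s ≈ 5.71 s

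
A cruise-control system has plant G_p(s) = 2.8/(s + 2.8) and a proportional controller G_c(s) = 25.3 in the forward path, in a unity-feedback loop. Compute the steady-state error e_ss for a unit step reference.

0.038

The loop is type 0. Static position error constant K_pos = G_c(0)·G_p(0) = 25.3·1 = 25.3.
Steady-state error to a unit step: e_ss = 1/(1+K_pos) = 1/26.3 = 0.038.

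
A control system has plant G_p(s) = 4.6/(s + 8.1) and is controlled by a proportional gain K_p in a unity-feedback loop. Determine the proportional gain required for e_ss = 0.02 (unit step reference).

The loop is type 0, so e_ss(step) = 1/(1 + K_pos) with K_pos = K_p·G_p(0).
G_p(0) = 0.5679. Require 1/(1 + K_p·0.5679) = 0.02, so 1 + 0.5679·K_p = 50.
K_p = (50 − 1)/0.5679 = 86.3.

K_p = 86.3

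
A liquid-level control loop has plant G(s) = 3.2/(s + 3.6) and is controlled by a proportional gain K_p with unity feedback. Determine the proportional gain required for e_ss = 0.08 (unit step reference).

The loop is type 0, so e_ss(step) = 1/(1 + K_pos) with K_pos = K_p·G(0).
G(0) = 0.8889. Require 1/(1 + K_p·0.8889) = 0.08, so 1 + 0.8889·K_p = 12.5.
K_p = (12.5 − 1)/0.8889 = 12.9.

K_p = 12.9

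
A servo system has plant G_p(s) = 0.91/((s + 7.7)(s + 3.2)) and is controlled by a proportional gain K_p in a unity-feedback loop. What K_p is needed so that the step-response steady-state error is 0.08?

The loop is type 0, so e_ss(step) = 1/(1 + K_pos) with K_pos = K_p·G_p(0).
G_p(0) = 0.03693. Require 1/(1 + K_p·0.03693) = 0.08, so 1 + 0.03693·K_p = 12.5.
K_p = (12.5 − 1)/0.03693 = 311.

K_p = 311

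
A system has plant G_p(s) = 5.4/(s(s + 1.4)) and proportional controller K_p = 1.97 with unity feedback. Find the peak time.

T_p = 0.986 s

Closed-loop characteristic equation: s² + 1.4s + 10.64 = 0, so ω_n = 3.262 rad/s and ζ = 1.4/(2·3.262) = 0.2146.
Damped frequency ω_d = ω_n√(1−ζ²) = 3.186 rad/s, so peak time T_p = π/ω_d = 0.986 s.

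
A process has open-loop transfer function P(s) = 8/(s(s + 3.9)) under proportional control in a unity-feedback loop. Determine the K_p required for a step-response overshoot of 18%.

From %OS = 100·exp(−πζ/√(1−ζ²)) = 18%, ζ = −ln(0.18)/√(π²+ln²(0.18)) = 0.4791.
Characteristic equation s² + 3.9s + 8K_p = 0 gives ζ = 3.9/(2√(8K_p)).
Setting ζ = 0.4791: √(8K_p) = 3.9/(2·0.4791) = 4.07, so K_p = 16.57/8 = 2.07.

K_p = 2.07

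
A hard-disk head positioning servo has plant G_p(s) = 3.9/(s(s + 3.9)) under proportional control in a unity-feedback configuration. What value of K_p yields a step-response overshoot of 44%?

From %OS = 100·exp(−πζ/√(1−ζ²)) = 44%, ζ = −ln(0.44)/√(π²+ln²(0.44)) = 0.2528.
Characteristic equation s² + 3.9s + 3.9K_p = 0 gives ζ = 3.9/(2√(3.9K_p)).
Setting ζ = 0.2528: √(3.9K_p) = 3.9/(2·0.2528) = 7.713, so K_p = 59.48/3.9 = 15.3.

K_p = 15.3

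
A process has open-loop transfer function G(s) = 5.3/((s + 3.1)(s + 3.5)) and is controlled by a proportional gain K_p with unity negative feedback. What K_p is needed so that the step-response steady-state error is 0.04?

For a type-0 loop with proportional control, e_ss = 1/(1 + K_p·G(0)).
G(0) = 0.4885. Require 1/(1 + K_p·0.4885) = 0.04, so 1 + 0.4885·K_p = 25.
K_p = (25 − 1)/0.4885 = 49.1.

K_p = 49.1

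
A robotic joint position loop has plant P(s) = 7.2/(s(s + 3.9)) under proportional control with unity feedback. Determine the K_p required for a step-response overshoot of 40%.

From %OS = 100·exp(−πζ/√(1−ζ²)) = 40%, ζ = −ln(0.4)/√(π²+ln²(0.4)) = 0.28.
Characteristic equation s² + 3.9s + 7.2K_p = 0 gives ζ = 3.9/(2√(7.2K_p)).
Setting ζ = 0.28: √(7.2K_p) = 3.9/(2·0.28) = 6.964, so K_p = 48.5/7.2 = 6.74.

K_p = 6.74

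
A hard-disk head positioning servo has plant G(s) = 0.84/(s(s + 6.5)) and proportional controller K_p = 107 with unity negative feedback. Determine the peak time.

From 1 + K_pG(s) = 0: s² + 6.5s + 89.88 = 0 ⇒ ω_n = 9.481, ζ = 0.3428.
Damped frequency ω_d = ω_n√(1−ζ²) = 8.906 rad/s, so peak time T_p = π/ω_d = 0.353 s.

T_p = 0.353 s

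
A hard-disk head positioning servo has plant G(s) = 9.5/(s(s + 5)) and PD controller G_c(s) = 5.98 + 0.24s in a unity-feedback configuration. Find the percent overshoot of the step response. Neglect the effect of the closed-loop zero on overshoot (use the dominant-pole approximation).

Forward path: (5.98 + 0.24s)·9.5/(s(s+5)). The closed-loop characteristic equation is s² + (5 + 9.5·0.24)s + 9.5·5.98 = 0.
That is s² + 7.28s + 56.81 = 0, so ω_n = 7.537 rad/s and ζ = 7.28/(2·7.537) = 0.4829.
%OS = 100·exp(−πζ/√(1−ζ²)) = 17.7%.

17.7%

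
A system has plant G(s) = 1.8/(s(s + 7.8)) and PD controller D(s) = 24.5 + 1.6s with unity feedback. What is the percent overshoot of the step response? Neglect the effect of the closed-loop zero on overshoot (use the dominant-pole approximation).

1.43%

Forward path: (24.5 + 1.6s)·1.8/(s(s+7.8)). The closed-loop characteristic equation is s² + (7.8 + 1.8·1.6)s + 1.8·24.5 = 0.
That is s² + 10.68s + 44.1 = 0, so ω_n = 6.641 rad/s and ζ = 10.68/(2·6.641) = 0.8041.
%OS = 100·exp(−πζ/√(1−ζ²)) = 1.43%.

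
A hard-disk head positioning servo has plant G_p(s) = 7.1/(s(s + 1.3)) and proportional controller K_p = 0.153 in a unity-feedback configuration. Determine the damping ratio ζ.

The closed-loop denominator is s(s+1.3) + 0.153·7.1 = s² + 1.3s + 1.086.
So ω_n² = 1.086 ⇒ ω_n = 1.042 rad/s, and ζ = 1.3/(2ω_n) = 0.624.

ζ = 0.624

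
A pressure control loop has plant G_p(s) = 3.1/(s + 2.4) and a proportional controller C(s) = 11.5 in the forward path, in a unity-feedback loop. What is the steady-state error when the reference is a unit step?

The loop is type 0. Static position error constant K_pos = C(0)·G_p(0) = 11.5·1.292 = 14.85.
Steady-state error to a unit step: e_ss = 1/(1+K_pos) = 1/15.85 = 0.0631.

0.0631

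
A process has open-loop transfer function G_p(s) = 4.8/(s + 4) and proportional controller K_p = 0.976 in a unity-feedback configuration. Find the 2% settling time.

T_s ≈ 0.461 s

Closed-loop transfer function: T(s) = K_p·G_p(s)/(1 + K_p·G_p(s)) = 4.685/(s + 4 + 4.685) = 4.685/(s + 8.685).
Time constant τ = 1/8.685 = 0.1151 s, so the 2% settling time is about 4τ = 0.461 s.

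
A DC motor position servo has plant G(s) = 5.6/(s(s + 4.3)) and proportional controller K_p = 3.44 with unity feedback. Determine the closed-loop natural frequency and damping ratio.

The closed-loop denominator is s(s+4.3) + 3.44·5.6 = s² + 4.3s + 19.26.
Matching s² + 2ζω_n s + ω_n²: ω_n = √19.26 = 4.389 rad/s and 2ζω_n = 4.3, so ζ = 4.3/(2·4.389) = 0.49.

ω_n = 4.39 rad/s, ζ = 0.49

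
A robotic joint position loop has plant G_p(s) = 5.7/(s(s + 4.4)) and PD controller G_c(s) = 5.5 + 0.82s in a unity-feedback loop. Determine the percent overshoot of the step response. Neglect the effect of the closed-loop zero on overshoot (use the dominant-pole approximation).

Forward path: (5.5 + 0.82s)·5.7/(s(s+4.4)). The closed-loop characteristic equation is s² + (4.4 + 5.7·0.82)s + 5.7·5.5 = 0.
That is s² + 9.074s + 31.35 = 0, so ω_n = 5.599 rad/s and ζ = 9.074/(2·5.599) = 0.8103.
%OS = 100·exp(−πζ/√(1−ζ²)) = 1.3%.

1.3%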